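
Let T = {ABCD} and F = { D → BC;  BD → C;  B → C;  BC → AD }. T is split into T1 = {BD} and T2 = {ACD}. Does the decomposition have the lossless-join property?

Common attributes: T1 ∩ T2 = {D}.
Closure of {D}: D → BC applies, adding BC; BC → AD applies, adding A. So (D)⁺ = {ABCD}.
This closure contains every attribute of T1, so T1 ∩ T2 → T1. The join is lossless.

Yes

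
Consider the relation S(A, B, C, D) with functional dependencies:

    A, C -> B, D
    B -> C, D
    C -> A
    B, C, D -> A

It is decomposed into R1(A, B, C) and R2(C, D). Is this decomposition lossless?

Yes

Common attributes: R1 ∩ R2 = {C}.
Closure of {C}: C → A applies, adding A; A, C → B, D applies, adding B, D. So (C)⁺ = {A, B, C, D}.
This closure contains every attribute of R1, so R1 ∩ R2 → R1. The join is lossless.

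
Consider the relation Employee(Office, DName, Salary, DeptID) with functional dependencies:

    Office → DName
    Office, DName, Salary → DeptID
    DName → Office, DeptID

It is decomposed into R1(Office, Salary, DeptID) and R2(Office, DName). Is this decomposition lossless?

Yes

Common attributes: R1 ∩ R2 = {Office}.
Closure of {Office}: Office → DName applies, adding DName; DName → Office, DeptID applies, adding DeptID. So (Office)⁺ = {Office, DName, DeptID}.
This closure contains every attribute of R2, so R1 ∩ R2 → R2. The join is lossless.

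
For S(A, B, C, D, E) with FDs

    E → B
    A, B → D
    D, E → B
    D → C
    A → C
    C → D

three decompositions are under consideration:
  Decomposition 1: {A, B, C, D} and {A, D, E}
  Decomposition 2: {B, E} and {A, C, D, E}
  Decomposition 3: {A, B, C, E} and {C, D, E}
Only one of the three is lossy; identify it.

Decomposition 1

Decomposition 1: common = {A, D}, closure = {A, C, D} → lossy.
Decomposition 2: common = {E}, closure = {B, E} → lossless.
Decomposition 3: common = {C, E}, closure = {B, C, D, E} → lossless.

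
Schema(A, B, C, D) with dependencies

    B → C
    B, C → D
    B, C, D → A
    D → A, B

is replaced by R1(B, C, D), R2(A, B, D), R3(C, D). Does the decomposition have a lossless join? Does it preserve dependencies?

Lossless test (chase): Rows 1 and 2 agree on B; apply B→C and equate their C entries. Rows 1 and 2 agree on B, C, D; apply B, C, D→A and equate their A entries. Rows 1 and 3 agree on D; apply D→A, B and equate their A, B entries. Row 1 is now all distinguished symbols — the join is lossless.
Dependency preservation: B, C, D → A is not contained in any single fragment, but the restricted closure of its left-hand side across the fragments still reaches the right-hand side; the remaining FDs each lie inside some fragment. All dependencies are preserved.

lossless and dependency-preserving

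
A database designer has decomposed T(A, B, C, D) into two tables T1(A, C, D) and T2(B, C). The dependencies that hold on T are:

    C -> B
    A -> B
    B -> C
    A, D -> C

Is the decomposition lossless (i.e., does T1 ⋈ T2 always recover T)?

Common attributes: T1 ∩ T2 = {C}.
Closure of {C}: C → B applies, adding B. So (C)⁺ = {B, C}.
This closure contains every attribute of T2, so T1 ∩ T2 → T2. The join is lossless.

Yes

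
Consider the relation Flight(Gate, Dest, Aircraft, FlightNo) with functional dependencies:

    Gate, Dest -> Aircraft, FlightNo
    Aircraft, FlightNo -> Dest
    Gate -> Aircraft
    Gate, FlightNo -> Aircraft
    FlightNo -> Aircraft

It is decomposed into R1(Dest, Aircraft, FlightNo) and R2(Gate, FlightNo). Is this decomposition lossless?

Common attributes: R1 ∩ R2 = {FlightNo}.
Closure of {FlightNo}: FlightNo → Aircraft applies, adding Aircraft; Aircraft, FlightNo → Dest applies, adding Dest. So (FlightNo)⁺ = {Dest, Aircraft, FlightNo}.
This closure contains every attribute of R1, so R1 ∩ R2 → R1. The join is lossless.

Yes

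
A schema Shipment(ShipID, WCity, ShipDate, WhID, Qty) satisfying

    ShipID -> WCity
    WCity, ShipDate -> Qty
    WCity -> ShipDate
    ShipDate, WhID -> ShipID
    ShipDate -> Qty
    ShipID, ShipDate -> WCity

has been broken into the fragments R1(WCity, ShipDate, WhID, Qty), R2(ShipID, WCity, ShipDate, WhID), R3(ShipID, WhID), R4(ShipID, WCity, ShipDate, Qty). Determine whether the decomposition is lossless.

Yes

Chase test. Columns are ShipID, WCity, ShipDate, WhID, Qty; row i has aⱼ where attribute j ∈ Ri, else bᵢⱼ.
Initial tableau (one row per fragment):
  row 1: b11 a2 a3 a4 a5
  row 2: a1 a2 a3 a4 b25
  row 3: a1 b32 b33 a4 b35
  row 4: a1 a2 a3 b44 a5
Rows 2 and 3 agree on ShipID; apply ShipID→WCity and equate their WCity entries.
Rows 1 and 2 agree on WCity, ShipDate; apply WCity, ShipDate→Qty and equate their Qty entries.
Rows 1 and 3 agree on WCity; apply WCity→ShipDate and equate their ShipDate entries.
Rows 1 and 2 agree on ShipDate, WhID; apply ShipDate, WhID→ShipID and equate their ShipID entries.
Rows 1 and 3 agree on ShipDate; apply ShipDate→Qty and equate their Qty entries.
Row 1 is now all distinguished symbols — the join is lossless.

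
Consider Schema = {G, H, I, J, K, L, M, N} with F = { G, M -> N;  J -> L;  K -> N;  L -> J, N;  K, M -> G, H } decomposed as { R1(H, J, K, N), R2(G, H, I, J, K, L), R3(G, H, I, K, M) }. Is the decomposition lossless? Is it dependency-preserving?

Lossless test (chase): Rows 1 and 2 agree on J; apply J→L and equate their L entries. Rows 1 and 2 agree on K; apply K→N and equate their N entries. Rows 1 and 3 agree on K; apply K→N and equate their N entries. No row becomes fully distinguished — the join is lossy.
Dependency preservation: the restricted closure of {G, M} across the fragments never reaches {N}, so G, M → N cannot be enforced without a join — not preserved.

lossy and not dependency-preserving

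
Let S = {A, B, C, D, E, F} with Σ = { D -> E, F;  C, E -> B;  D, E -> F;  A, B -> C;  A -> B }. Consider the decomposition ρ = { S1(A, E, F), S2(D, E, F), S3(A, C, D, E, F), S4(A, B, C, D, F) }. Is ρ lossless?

Chase test. Columns are A, B, C, D, E, F; row i has aⱼ where attribute j ∈ Si, else bᵢⱼ.
Initial tableau (one row per fragment):
  row 1: a1 b12 b13 b14 a5 a6
  row 2: b21 b22 b23 a4 a5 a6
  row 3: a1 b32 a3 a4 a5 a6
  row 4: a1 a2 a3 a4 b45 a6
Rows 2 and 4 agree on D; apply D→E, F and equate their E, F entries.
Rows 3 and 4 agree on C, E; apply C, E→B and equate their B entries.
Rows 1 and 3 agree on A; apply A→B and equate their B entries.
Rows 1 and 3 agree on A, B; apply A, B→C and equate their C entries.
Row 3 is now all distinguished symbols — the join is lossless.

Yes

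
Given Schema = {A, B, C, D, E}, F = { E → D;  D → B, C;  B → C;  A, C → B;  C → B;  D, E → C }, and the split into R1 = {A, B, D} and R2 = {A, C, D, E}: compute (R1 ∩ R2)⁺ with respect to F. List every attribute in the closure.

R1 ∩ R2 = {A, D}.
D → B, C applies, adding B, C
Closure: {A, B, C, D}.

A, B, C, D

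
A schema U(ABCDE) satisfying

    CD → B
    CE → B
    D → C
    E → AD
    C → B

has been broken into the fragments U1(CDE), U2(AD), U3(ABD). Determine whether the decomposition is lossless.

No

Chase test. Columns are ABCDE; row i has aⱼ where attribute j ∈ Ui, else bᵢⱼ.
Initial tableau (one row per fragment):
  row 1: b11 b12 a3 a4 a5
  row 2: a1 b22 b23 a4 b25
  row 3: a1 a2 b33 a4 b35
Rows 1 and 2 agree on D; apply D→C and equate their C entries.
Rows 1 and 3 agree on D; apply D→C and equate their C entries.
Rows 1 and 2 agree on C; apply C→B and equate their B entries.
Rows 1 and 3 agree on C; apply C→B and equate their B entries.
No row becomes fully distinguished — the join is lossy.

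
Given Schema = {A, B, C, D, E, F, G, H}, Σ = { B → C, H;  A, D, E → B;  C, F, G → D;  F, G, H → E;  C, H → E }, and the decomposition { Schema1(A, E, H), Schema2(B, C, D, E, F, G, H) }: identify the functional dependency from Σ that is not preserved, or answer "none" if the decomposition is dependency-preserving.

A, D, E → B

Check A, D, E → B: no single fragment contains all of {A, B, D, E}, and the restricted closure of {A, D, E} across the fragments never reaches {B}.
B → C, H is preserved.
C, F, G → D is preserved.
F, G, H → E is preserved.
C, H → E is preserved.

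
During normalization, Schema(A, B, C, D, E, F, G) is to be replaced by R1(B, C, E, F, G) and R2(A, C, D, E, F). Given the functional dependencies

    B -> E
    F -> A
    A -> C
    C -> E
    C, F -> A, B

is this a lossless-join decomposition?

Common attributes: R1 ∩ R2 = {C, E, F}.
Closure of {C, E, F}: F → A applies, adding A; C, F → A, B applies, adding B. So (C, E, F)⁺ = {A, B, C, E, F}.
The closure contains neither all of R1 = {B, C, E, F, G} nor all of R2 = {A, C, D, E, F}, so the common attributes are not a superkey of either fragment. The join is lossy.

No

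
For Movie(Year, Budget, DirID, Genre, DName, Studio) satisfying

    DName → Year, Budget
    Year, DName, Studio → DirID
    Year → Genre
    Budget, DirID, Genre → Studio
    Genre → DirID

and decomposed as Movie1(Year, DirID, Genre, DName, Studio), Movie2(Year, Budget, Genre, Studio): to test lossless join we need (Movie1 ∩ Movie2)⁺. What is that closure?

Movie1 ∩ Movie2 = {Year, Genre, Studio}.
Genre → DirID applies, adding DirID
Closure: {Year, DirID, Genre, Studio}.

Year, DirID, Genre, Studio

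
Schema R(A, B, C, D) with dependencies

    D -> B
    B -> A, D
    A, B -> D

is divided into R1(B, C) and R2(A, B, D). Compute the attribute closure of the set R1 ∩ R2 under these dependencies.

A, B, D

R1 ∩ R2 = {B}.
B → A, D applies, adding A, D
Closure: {A, B, D}.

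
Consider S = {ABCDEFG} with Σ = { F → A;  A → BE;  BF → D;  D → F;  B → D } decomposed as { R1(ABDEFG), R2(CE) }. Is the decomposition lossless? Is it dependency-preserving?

lossy but dependency-preserving

Lossless test: (E)⁺ = {E}, which is a superkey of neither fragment — lossy.
Dependency preservation: every FD's attributes lie within a single fragment, so each can be enforced locally — preserved.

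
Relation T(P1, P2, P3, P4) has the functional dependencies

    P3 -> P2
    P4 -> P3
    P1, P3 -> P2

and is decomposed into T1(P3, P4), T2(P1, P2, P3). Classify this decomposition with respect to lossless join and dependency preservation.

lossy but dependency-preserving

Lossless test: (P3)⁺ = {P2, P3}, which is a superkey of neither fragment — lossy.
Dependency preservation: every FD's attributes lie within a single fragment, so each can be enforced locally — preserved.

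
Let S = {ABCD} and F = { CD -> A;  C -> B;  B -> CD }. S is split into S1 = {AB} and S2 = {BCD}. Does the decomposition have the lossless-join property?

Common attributes: S1 ∩ S2 = {B}.
Closure of {B}: B → CD applies, adding CD; CD → A applies, adding A. So (B)⁺ = {ABCD}.
This closure contains every attribute of S1, so S1 ∩ S2 → S1. The join is lossless.

Yes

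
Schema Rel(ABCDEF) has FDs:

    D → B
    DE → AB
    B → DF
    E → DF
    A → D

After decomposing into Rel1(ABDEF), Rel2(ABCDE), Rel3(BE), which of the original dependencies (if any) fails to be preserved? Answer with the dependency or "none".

D → B lies within Rel1.
DE → AB lies within Rel1.
B → DF lies within Rel1.
E → DF lies within Rel1.
A → D lies within Rel1.
Every dependency is enforceable on the fragments, so the decomposition is dependency-preserving.

none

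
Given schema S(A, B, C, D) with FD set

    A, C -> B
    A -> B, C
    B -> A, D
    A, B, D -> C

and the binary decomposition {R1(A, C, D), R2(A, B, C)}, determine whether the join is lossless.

Common attributes: R1 ∩ R2 = {A, C}.
Closure of {A, C}: A, C → B applies, adding B; B → A, D applies, adding D. So (A, C)⁺ = {A, B, C, D}.
This closure contains every attribute of R1, so R1 ∩ R2 → R1. The join is lossless.

Yes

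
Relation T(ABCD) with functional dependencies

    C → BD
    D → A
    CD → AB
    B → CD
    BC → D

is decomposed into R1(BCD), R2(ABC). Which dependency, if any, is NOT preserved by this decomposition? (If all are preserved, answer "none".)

Check D → A: no single fragment contains all of {AD}, and the restricted closure of {D} across the fragments never reaches {A}.
C → BD is preserved.
CD → AB is preserved.
B → CD is preserved.
BC → D is preserved.

D → A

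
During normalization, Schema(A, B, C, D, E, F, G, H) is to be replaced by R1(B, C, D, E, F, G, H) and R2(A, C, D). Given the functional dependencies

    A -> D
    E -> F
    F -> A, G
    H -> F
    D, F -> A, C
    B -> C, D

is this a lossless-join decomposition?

No

Common attributes: R1 ∩ R2 = {C, D}.
No dependency enlarges {C, D}, so (C, D)⁺ = {C, D}.
The closure contains neither all of R1 = {B, C, D, E, F, G, H} nor all of R2 = {A, C, D}, so the common attributes are not a superkey of either fragment. The join is lossy.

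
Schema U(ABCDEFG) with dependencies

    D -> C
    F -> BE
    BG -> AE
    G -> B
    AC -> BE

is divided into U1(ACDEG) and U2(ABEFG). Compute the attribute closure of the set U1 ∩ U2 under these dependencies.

U1 ∩ U2 = {AEG}.
G → B applies, adding B
Closure: {ABEG}.

ABEG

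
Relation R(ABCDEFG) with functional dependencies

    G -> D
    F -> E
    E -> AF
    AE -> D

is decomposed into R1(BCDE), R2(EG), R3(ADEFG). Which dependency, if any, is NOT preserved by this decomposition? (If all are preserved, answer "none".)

none

G → D lies within R3.
F → E lies within R3.
E → AF lies within R3.
AE → D lies within R3.
Every dependency is enforceable on the fragments, so the decomposition is dependency-preserving.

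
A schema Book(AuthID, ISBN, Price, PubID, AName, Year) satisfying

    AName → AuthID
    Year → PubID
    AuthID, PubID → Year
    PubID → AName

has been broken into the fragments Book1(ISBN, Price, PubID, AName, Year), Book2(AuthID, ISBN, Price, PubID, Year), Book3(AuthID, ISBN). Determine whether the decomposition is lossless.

Yes

Chase test. Columns are AuthID, ISBN, Price, PubID, AName, Year; row i has aⱼ where attribute j ∈ Booki, else bᵢⱼ.
Initial tableau (one row per fragment):
  row 1: b11 a2 a3 a4 a5 a6
  row 2: a1 a2 a3 a4 b25 a6
  row 3: a1 a2 b33 b34 b35 b36
Rows 1 and 2 agree on PubID; apply PubID→AName and equate their AName entries.
Rows 1 and 2 agree on AName; apply AName→AuthID and equate their AuthID entries.
Row 1 is now all distinguished symbols — the join is lossless.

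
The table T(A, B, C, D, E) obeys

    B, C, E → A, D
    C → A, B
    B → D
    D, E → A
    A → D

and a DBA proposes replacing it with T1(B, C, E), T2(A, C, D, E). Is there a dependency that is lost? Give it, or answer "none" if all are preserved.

Check B → D: no single fragment contains all of {B, D}, and the restricted closure of {B} across the fragments never reaches {D}.
B, C, E → A, D is preserved.
C → A, B is preserved.
D, E → A is preserved.
A → D is preserved.

B → D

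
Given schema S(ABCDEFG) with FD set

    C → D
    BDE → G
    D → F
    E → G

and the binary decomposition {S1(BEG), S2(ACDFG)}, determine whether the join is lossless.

No

Common attributes: S1 ∩ S2 = {G}.
No dependency enlarges {G}, so (G)⁺ = {G}.
The closure contains neither all of S1 = {BEG} nor all of S2 = {ACDFG}, so the common attributes are not a superkey of either fragment. The join is lossy.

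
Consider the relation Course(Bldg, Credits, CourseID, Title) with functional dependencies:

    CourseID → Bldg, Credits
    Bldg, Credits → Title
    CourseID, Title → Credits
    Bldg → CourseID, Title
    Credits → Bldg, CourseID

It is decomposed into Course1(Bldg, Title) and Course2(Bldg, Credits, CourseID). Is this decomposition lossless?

Common attributes: Course1 ∩ Course2 = {Bldg}.
Closure of {Bldg}: Bldg → CourseID, Title applies, adding CourseID, Title; CourseID → Bldg, Credits applies, adding Credits. So (Bldg)⁺ = {Bldg, Credits, CourseID, Title}.
This closure contains every attribute of Course1, so Course1 ∩ Course2 → Course1. The join is lossless.

Yes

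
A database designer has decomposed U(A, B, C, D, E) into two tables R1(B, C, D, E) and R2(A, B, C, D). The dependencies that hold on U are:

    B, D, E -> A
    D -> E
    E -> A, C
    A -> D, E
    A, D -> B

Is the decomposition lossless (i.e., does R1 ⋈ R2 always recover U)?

Common attributes: R1 ∩ R2 = {B, C, D}.
Closure of {B, C, D}: D → E applies, adding E; E → A, C applies, adding A. So (B, C, D)⁺ = {A, B, C, D, E}.
This closure contains every attribute of R1, so R1 ∩ R2 → R1. The join is lossless.

Yes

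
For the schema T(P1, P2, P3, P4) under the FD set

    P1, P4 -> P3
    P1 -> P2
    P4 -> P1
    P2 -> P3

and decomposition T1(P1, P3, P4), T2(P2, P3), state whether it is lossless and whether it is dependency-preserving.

Lossless test: (P3)⁺ = {P3}, which is a superkey of neither fragment — lossy.
Dependency preservation: the restricted closure of {P1} across the fragments never reaches {P2}, so P1 → P2 cannot be enforced without a join — not preserved.

lossy and not dependency-preserving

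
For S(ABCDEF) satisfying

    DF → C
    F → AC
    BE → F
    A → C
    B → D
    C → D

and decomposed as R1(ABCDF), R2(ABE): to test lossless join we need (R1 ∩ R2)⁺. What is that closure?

ABCD

R1 ∩ R2 = {AB}.
A → C applies, adding C
B → D applies, adding D
Closure: {ABCD}.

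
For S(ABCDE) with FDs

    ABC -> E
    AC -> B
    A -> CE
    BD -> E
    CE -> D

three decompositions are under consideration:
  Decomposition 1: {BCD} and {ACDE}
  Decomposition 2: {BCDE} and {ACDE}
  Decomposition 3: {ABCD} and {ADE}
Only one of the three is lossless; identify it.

Decomposition 3

Decomposition 1: common = {CD}, closure = {CD} → lossy.
Decomposition 2: common = {CDE}, closure = {CDE} → lossy.
Decomposition 3: common = {AD}, closure = {ABCDE} → lossless.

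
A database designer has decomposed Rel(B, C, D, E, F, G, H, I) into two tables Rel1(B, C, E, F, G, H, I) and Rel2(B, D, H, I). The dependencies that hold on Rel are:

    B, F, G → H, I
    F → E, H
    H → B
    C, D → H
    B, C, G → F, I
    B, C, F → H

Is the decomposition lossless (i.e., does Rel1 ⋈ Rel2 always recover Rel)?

No

Common attributes: Rel1 ∩ Rel2 = {B, H, I}.
No dependency enlarges {B, H, I}, so (B, H, I)⁺ = {B, H, I}.
The closure contains neither all of Rel1 = {B, C, E, F, G, H, I} nor all of Rel2 = {B, D, H, I}, so the common attributes are not a superkey of either fragment. The join is lossy.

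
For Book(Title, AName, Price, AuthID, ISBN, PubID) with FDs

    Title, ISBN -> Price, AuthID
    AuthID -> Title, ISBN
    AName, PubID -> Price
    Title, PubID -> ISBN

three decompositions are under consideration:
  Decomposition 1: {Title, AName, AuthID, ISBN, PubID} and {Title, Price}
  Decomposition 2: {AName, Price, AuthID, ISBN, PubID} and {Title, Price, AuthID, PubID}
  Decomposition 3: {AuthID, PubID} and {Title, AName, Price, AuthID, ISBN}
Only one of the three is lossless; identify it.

Decomposition 2

Decomposition 1: common = {Title}, closure = {Title} → lossy.
Decomposition 2: common = {Price, AuthID, PubID}, closure = {Title, Price, AuthID, ISBN, PubID} → lossless.
Decomposition 3: common = {AuthID}, closure = {Title, Price, AuthID, ISBN} → lossy.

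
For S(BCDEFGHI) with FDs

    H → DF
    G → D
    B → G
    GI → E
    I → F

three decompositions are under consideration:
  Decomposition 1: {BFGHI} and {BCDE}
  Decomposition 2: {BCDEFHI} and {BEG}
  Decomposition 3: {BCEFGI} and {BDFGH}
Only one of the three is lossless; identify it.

Decomposition 1: common = {B}, closure = {BDG} → lossy.
Decomposition 2: common = {BE}, closure = {BDEG} → lossless.
Decomposition 3: common = {BFG}, closure = {BDFG} → lossy.

Decomposition 2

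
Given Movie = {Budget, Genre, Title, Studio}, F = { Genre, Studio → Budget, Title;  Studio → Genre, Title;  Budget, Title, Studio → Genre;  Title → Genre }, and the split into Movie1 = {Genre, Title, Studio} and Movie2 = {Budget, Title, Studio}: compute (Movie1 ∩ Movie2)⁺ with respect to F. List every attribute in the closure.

Budget, Genre, Title, Studio

Movie1 ∩ Movie2 = {Title, Studio}.
Studio → Genre, Title applies, adding Genre
Genre, Studio → Budget, Title applies, adding Budget
Closure: {Budget, Genre, Title, Studio}.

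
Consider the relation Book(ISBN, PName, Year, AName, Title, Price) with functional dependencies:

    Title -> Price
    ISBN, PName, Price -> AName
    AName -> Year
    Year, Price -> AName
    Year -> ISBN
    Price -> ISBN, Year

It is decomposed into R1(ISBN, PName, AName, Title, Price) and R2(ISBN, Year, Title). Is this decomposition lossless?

Yes

Common attributes: R1 ∩ R2 = {ISBN, Title}.
Closure of {ISBN, Title}: Title → Price applies, adding Price; Price → ISBN, Year applies, adding Year; Year, Price → AName applies, adding AName. So (ISBN, Title)⁺ = {ISBN, Year, AName, Title, Price}.
This closure contains every attribute of R2, so R1 ∩ R2 → R2. The join is lossless.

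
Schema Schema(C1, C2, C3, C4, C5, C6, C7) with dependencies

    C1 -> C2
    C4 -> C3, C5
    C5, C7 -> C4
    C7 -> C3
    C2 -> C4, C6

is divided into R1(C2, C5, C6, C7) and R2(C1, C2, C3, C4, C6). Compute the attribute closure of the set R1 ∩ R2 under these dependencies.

C2, C3, C4, C5, C6

R1 ∩ R2 = {C2, C6}.
C2 → C4, C6 applies, adding C4
C4 → C3, C5 applies, adding C3, C5
Closure: {C2, C3, C4, C5, C6}.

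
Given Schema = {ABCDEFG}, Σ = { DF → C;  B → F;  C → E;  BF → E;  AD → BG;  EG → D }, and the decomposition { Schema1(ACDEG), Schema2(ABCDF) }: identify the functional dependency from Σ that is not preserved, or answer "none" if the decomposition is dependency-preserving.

BF → E

Check BF → E: no single fragment contains all of {BEF}, and the restricted closure of {BF} across the fragments never reaches {E}.
DF → C is preserved.
B → F is preserved.
C → E is preserved.
AD → BG is preserved.
EG → D is preserved.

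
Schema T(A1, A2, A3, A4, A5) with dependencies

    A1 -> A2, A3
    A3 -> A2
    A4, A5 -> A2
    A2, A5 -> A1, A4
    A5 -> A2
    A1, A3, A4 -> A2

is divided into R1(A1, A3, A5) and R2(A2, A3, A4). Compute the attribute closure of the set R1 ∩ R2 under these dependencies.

A2, A3

R1 ∩ R2 = {A3}.
A3 → A2 applies, adding A2
Closure: {A2, A3}.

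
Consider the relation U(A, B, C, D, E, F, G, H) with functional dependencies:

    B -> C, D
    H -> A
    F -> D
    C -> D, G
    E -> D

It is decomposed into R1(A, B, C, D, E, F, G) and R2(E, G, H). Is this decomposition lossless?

Common attributes: R1 ∩ R2 = {E, G}.
Closure of {E, G}: E → D applies, adding D. So (E, G)⁺ = {D, E, G}.
The closure contains neither all of R1 = {A, B, C, D, E, F, G} nor all of R2 = {E, G, H}, so the common attributes are not a superkey of either fragment. The join is lossy.

No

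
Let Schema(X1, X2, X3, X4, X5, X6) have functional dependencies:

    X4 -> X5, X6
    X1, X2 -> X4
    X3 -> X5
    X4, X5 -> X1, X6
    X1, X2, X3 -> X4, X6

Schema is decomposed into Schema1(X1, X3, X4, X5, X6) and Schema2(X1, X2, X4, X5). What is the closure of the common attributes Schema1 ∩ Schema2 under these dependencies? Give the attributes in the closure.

Schema1 ∩ Schema2 = {X1, X4, X5}.
X4 → X5, X6 applies, adding X6
Closure: {X1, X4, X5, X6}.

X1, X4, X5, X6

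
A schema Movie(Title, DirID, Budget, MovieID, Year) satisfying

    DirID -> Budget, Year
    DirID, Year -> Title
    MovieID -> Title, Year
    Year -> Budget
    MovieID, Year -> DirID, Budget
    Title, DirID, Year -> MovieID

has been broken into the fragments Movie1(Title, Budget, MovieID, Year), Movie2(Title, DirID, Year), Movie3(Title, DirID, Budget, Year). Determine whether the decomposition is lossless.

No

Chase test. Columns are Title, DirID, Budget, MovieID, Year; row i has aⱼ where attribute j ∈ Moviei, else bᵢⱼ.
Initial tableau (one row per fragment):
  row 1: a1 b12 a3 a4 a5
  row 2: a1 a2 b23 b24 a5
  row 3: a1 a2 a3 b34 a5
Rows 2 and 3 agree on DirID; apply DirID→Budget, Year and equate their Budget, Year entries.
Rows 2 and 3 agree on Title, DirID, Year; apply Title, DirID, Year→MovieID and equate their MovieID entries.
No row becomes fully distinguished — the join is lossy.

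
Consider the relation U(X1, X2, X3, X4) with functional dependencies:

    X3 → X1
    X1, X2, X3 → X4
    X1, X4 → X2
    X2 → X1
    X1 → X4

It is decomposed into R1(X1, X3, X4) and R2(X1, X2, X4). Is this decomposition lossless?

Yes

Common attributes: R1 ∩ R2 = {X1, X4}.
Closure of {X1, X4}: X1, X4 → X2 applies, adding X2. So (X1, X4)⁺ = {X1, X2, X4}.
This closure contains every attribute of R2, so R1 ∩ R2 → R2. The join is lossless.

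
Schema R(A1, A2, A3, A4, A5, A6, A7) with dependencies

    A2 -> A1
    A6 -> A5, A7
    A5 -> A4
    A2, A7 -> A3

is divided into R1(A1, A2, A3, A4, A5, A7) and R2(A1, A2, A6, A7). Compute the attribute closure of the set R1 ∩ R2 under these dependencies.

R1 ∩ R2 = {A1, A2, A7}.
A2, A7 → A3 applies, adding A3
Closure: {A1, A2, A3, A7}.

A1, A2, A3, A7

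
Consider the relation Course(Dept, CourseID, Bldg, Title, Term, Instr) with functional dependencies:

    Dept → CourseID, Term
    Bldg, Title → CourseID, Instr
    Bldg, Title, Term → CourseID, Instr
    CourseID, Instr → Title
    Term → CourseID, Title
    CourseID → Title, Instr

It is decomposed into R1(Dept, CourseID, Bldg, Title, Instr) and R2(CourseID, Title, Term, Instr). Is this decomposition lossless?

Common attributes: R1 ∩ R2 = {CourseID, Title, Instr}.
No dependency enlarges {CourseID, Title, Instr}, so (CourseID, Title, Instr)⁺ = {CourseID, Title, Instr}.
The closure contains neither all of R1 = {Dept, CourseID, Bldg, Title, Instr} nor all of R2 = {CourseID, Title, Term, Instr}, so the common attributes are not a superkey of either fragment. The join is lossy.

No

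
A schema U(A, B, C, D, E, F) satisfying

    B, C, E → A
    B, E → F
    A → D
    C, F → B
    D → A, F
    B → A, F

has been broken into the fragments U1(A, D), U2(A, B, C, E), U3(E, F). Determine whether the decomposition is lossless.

No

Chase test. Columns are A, B, C, D, E, F; row i has aⱼ where attribute j ∈ Ui, else bᵢⱼ.
Initial tableau (one row per fragment):
  row 1: a1 b12 b13 a4 b15 b16
  row 2: a1 a2 a3 b24 a5 b26
  row 3: b31 b32 b33 b34 a5 a6
Rows 1 and 2 agree on A; apply A→D and equate their D entries.
Rows 1 and 2 agree on D; apply D→A, F and equate their A, F entries.
No row becomes fully distinguished — the join is lossy.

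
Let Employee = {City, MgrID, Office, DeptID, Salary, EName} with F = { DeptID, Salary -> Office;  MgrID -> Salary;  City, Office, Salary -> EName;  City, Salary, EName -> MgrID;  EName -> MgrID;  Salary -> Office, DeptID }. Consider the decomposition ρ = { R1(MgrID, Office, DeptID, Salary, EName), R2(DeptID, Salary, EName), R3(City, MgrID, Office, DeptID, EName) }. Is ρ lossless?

Yes

Chase test. Columns are City, MgrID, Office, DeptID, Salary, EName; row i has aⱼ where attribute j ∈ Ri, else bᵢⱼ.
Initial tableau (one row per fragment):
  row 1: b11 a2 a3 a4 a5 a6
  row 2: b21 b22 b23 a4 a5 a6
  row 3: a1 a2 a3 a4 b35 a6
Rows 1 and 2 agree on DeptID, Salary; apply DeptID, Salary→Office and equate their Office entries.
Rows 1 and 3 agree on MgrID; apply MgrID→Salary and equate their Salary entries.
Rows 1 and 2 agree on EName; apply EName→MgrID and equate their MgrID entries.
Row 3 is now all distinguished symbols — the join is lossless.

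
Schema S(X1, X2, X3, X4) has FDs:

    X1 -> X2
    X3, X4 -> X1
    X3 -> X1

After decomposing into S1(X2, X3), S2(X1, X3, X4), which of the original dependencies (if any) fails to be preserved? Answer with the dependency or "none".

Check X1 → X2: no single fragment contains all of {X1, X2}, and the restricted closure of {X1} across the fragments never reaches {X2}.
X3, X4 → X1 is preserved.
X3 → X1 is preserved.

X1 -> X2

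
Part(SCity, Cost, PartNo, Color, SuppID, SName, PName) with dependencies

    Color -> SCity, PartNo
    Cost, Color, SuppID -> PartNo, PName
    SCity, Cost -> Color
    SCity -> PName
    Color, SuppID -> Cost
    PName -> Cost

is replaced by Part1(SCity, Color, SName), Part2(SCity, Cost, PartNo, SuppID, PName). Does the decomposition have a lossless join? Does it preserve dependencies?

Lossless test: (SCity)⁺ = {SCity, Cost, PartNo, Color, PName}, which is a superkey of neither fragment — lossy.
Dependency preservation: Color → SCity, PartNo; Cost, Color, SuppID → PartNo, PName; SCity, Cost → Color; Color, SuppID → Cost are not contained in any single fragment, but the restricted closure of each left-hand side across the fragments still reaches the right-hand side; the remaining FDs each lie inside some fragment. All dependencies are preserved.

lossy but dependency-preserving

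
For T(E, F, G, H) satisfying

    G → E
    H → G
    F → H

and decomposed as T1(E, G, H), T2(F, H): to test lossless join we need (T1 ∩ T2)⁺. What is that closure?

E, G, H

T1 ∩ T2 = {H}.
H → G applies, adding G
G → E applies, adding E
Closure: {E, G, H}.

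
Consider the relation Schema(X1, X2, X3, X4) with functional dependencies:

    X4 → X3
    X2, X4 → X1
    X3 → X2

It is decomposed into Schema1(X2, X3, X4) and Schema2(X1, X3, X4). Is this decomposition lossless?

Yes

Common attributes: Schema1 ∩ Schema2 = {X3, X4}.
Closure of {X3, X4}: X3 → X2 applies, adding X2; X2, X4 → X1 applies, adding X1. So (X3, X4)⁺ = {X1, X2, X3, X4}.
This closure contains every attribute of Schema1, so Schema1 ∩ Schema2 → Schema1. The join is lossless.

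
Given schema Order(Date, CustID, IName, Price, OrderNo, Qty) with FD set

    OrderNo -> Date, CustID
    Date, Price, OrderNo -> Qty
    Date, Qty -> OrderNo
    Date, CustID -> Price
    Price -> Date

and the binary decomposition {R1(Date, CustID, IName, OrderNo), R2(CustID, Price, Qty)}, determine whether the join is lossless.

Common attributes: R1 ∩ R2 = {CustID}.
No dependency enlarges {CustID}, so (CustID)⁺ = {CustID}.
The closure contains neither all of R1 = {Date, CustID, IName, OrderNo} nor all of R2 = {CustID, Price, Qty}, so the common attributes are not a superkey of either fragment. The join is lossy.

No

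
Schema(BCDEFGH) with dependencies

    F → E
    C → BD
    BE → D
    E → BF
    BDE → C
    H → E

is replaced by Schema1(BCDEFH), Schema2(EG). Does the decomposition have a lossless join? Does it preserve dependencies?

lossy but dependency-preserving

Lossless test: (E)⁺ = {BCDEF}, which is a superkey of neither fragment — lossy.
Dependency preservation: every FD's attributes lie within a single fragment, so each can be enforced locally — preserved.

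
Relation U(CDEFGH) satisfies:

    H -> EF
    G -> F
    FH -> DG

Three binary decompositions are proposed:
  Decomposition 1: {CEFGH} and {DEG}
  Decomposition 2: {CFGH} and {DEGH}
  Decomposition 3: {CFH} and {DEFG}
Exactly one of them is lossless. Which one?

Decomposition 1: common = {EG}, closure = {EFG} → lossy.
Decomposition 2: common = {GH}, closure = {DEFGH} → lossless.
Decomposition 3: common = {F}, closure = {F} → lossy.

Decomposition 2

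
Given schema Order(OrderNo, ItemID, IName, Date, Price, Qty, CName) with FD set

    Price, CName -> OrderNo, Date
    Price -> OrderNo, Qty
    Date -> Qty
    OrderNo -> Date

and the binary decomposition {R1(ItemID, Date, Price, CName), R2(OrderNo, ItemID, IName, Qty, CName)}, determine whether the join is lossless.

Common attributes: R1 ∩ R2 = {ItemID, CName}.
No dependency enlarges {ItemID, CName}, so (ItemID, CName)⁺ = {ItemID, CName}.
The closure contains neither all of R1 = {ItemID, Date, Price, CName} nor all of R2 = {OrderNo, ItemID, IName, Qty, CName}, so the common attributes are not a superkey of either fragment. The join is lossy.

No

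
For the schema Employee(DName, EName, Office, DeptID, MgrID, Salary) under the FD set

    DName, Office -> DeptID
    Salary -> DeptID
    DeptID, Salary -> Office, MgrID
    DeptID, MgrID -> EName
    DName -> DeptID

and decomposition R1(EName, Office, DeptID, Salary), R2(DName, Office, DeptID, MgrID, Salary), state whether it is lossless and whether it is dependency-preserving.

Lossless test: (Office, DeptID, Salary)⁺ = {EName, Office, DeptID, MgrID, Salary}, which contains all of one fragment — lossless.
Dependency preservation: the restricted closure of {DeptID, MgrID} across the fragments never reaches {EName}, so DeptID, MgrID → EName cannot be enforced without a join — not preserved.

lossless but not dependency-preserving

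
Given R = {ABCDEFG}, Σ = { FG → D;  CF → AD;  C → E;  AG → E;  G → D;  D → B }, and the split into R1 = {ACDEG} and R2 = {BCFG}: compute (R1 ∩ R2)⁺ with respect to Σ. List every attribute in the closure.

BCDEG

R1 ∩ R2 = {CG}.
C → E applies, adding E
G → D applies, adding D
D → B applies, adding B
Closure: {BCDEG}.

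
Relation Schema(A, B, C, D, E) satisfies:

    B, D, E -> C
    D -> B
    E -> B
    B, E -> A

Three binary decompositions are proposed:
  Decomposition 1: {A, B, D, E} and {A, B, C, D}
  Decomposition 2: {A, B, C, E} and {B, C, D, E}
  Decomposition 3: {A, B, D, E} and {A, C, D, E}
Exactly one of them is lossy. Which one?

Decomposition 1

Decomposition 1: common = {A, B, D}, closure = {A, B, D} → lossy.
Decomposition 2: common = {B, C, E}, closure = {A, B, C, E} → lossless.
Decomposition 3: common = {A, D, E}, closure = {A, B, C, D, E} → lossless.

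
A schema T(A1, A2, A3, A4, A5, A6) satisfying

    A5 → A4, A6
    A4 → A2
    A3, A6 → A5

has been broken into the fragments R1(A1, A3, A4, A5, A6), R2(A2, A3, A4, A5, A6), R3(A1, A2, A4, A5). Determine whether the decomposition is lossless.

Chase test. Columns are A1, A2, A3, A4, A5, A6; row i has aⱼ where attribute j ∈ Ri, else bᵢⱼ.
Initial tableau (one row per fragment):
  row 1: a1 b12 a3 a4 a5 a6
  row 2: b21 a2 a3 a4 a5 a6
  row 3: a1 a2 b33 a4 a5 b36
Rows 1 and 3 agree on A5; apply A5→A4, A6 and equate their A4, A6 entries.
Rows 1 and 2 agree on A4; apply A4→A2 and equate their A2 entries.
Row 1 is now all distinguished symbols — the join is lossless.

Yes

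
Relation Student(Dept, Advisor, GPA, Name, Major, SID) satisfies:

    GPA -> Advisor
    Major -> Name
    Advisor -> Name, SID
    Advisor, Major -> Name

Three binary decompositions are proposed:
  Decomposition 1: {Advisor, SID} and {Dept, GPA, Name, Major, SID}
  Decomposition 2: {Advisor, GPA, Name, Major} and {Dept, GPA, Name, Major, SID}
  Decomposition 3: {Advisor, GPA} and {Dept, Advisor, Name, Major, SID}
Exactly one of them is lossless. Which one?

Decomposition 2

Decomposition 1: common = {SID}, closure = {SID} → lossy.
Decomposition 2: common = {GPA, Name, Major}, closure = {Advisor, GPA, Name, Major, SID} → lossless.
Decomposition 3: common = {Advisor}, closure = {Advisor, Name, SID} → lossy.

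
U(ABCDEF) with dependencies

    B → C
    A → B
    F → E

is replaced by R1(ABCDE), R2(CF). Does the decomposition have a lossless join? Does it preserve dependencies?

lossy and not dependency-preserving

Lossless test: (C)⁺ = {C}, which is a superkey of neither fragment — lossy.
Dependency preservation: the restricted closure of {F} across the fragments never reaches {E}, so F → E cannot be enforced without a join — not preserved.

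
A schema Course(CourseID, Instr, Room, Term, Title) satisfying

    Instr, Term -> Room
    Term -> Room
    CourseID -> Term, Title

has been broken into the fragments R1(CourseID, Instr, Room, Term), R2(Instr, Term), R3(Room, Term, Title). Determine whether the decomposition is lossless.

Chase test. Columns are CourseID, Instr, Room, Term, Title; row i has aⱼ where attribute j ∈ Ri, else bᵢⱼ.
Initial tableau (one row per fragment):
  row 1: a1 a2 a3 a4 b15
  row 2: b21 a2 b23 a4 b25
  row 3: b31 b32 a3 a4 a5
Rows 1 and 2 agree on Instr, Term; apply Instr, Term→Room and equate their Room entries.
No row becomes fully distinguished — the join is lossy.

No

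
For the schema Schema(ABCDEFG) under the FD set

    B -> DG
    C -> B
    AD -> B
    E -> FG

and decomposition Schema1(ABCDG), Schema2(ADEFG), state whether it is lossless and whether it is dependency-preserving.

Lossless test: (ADG)⁺ = {ABDG}, which is a superkey of neither fragment — lossy.
Dependency preservation: every FD's attributes lie within a single fragment, so each can be enforced locally — preserved.

lossy but dependency-preserving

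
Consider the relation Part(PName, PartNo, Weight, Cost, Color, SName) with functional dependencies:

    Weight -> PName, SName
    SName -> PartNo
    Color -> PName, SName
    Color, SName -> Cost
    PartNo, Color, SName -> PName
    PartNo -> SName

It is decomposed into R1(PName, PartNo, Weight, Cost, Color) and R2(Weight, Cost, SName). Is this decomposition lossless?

Yes

Common attributes: R1 ∩ R2 = {Weight, Cost}.
Closure of {Weight, Cost}: Weight → PName, SName applies, adding PName, SName; SName → PartNo applies, adding PartNo. So (Weight, Cost)⁺ = {PName, PartNo, Weight, Cost, SName}.
This closure contains every attribute of R2, so R1 ∩ R2 → R2. The join is lossless.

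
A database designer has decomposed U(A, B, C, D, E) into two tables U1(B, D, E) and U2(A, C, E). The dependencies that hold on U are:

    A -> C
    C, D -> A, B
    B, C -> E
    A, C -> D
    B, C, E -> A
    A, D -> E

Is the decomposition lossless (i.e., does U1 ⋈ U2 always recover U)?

No

Common attributes: U1 ∩ U2 = {E}.
No dependency enlarges {E}, so (E)⁺ = {E}.
The closure contains neither all of U1 = {B, D, E} nor all of U2 = {A, C, E}, so the common attributes are not a superkey of either fragment. The join is lossy.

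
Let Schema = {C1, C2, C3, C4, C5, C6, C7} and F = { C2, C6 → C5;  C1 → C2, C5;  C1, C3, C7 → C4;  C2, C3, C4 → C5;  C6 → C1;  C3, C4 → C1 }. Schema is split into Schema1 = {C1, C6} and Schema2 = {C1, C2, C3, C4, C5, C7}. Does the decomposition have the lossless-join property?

No

Common attributes: Schema1 ∩ Schema2 = {C1}.
Closure of {C1}: C1 → C2, C5 applies, adding C2, C5. So (C1)⁺ = {C1, C2, C5}.
The closure contains neither all of Schema1 = {C1, C6} nor all of Schema2 = {C1, C2, C3, C4, C5, C7}, so the common attributes are not a superkey of either fragment. The join is lossy.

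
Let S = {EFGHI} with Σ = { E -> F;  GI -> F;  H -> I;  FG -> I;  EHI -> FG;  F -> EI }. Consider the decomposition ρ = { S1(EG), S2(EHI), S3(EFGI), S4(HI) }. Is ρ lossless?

No

Chase test. Columns are EFGHI; row i has aⱼ where attribute j ∈ Si, else bᵢⱼ.
Initial tableau (one row per fragment):
  row 1: a1 b12 a3 b14 b15
  row 2: a1 b22 b23 a4 a5
  row 3: a1 a2 a3 b34 a5
  row 4: b41 b42 b43 a4 a5
Rows 1 and 2 agree on E; apply E→F and equate their F entries.
Rows 1 and 3 agree on E; apply E→F and equate their F entries.
Rows 1 and 3 agree on FG; apply FG→I and equate their I entries.
No row becomes fully distinguished — the join is lossy.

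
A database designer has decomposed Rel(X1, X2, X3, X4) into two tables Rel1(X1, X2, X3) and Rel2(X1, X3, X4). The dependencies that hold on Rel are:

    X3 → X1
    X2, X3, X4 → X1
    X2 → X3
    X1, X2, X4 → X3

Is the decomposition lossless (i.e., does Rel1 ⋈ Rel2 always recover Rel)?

Common attributes: Rel1 ∩ Rel2 = {X1, X3}.
No dependency enlarges {X1, X3}, so (X1, X3)⁺ = {X1, X3}.
The closure contains neither all of Rel1 = {X1, X2, X3} nor all of Rel2 = {X1, X3, X4}, so the common attributes are not a superkey of either fragment. The join is lossy.

No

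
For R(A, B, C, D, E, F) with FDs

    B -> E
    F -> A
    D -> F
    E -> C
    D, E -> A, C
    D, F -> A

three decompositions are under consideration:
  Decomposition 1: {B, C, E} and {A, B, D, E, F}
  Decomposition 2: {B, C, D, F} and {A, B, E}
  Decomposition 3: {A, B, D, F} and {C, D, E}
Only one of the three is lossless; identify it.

Decomposition 1

Decomposition 1: common = {B, E}, closure = {B, C, E} → lossless.
Decomposition 2: common = {B}, closure = {B, C, E} → lossy.
Decomposition 3: common = {D}, closure = {A, D, F} → lossy.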